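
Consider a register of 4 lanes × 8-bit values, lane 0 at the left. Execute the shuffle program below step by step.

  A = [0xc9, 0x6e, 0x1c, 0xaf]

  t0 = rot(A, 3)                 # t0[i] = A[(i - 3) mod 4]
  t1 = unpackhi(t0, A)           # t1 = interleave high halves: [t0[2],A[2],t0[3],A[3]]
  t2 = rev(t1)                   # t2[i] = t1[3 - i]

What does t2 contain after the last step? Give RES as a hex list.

RES = [ 0xaf  0xc9  0x1c  0xaf ]

  t0: 6e 1c af c9
  t1: af 1c c9 af
  t2: af c9 1c af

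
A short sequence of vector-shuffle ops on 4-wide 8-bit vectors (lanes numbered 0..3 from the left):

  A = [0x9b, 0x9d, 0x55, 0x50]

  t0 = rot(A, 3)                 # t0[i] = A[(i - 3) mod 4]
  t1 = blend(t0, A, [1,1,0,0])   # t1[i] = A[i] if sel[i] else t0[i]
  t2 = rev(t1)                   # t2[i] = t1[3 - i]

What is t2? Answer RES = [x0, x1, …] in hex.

  t0: 9d 55 50 9b
  t1: 9b 9d 50 9b
  t2: 9b 50 9d 9b

RES = [ 0x9b  0x50  0x9d  0x9b ]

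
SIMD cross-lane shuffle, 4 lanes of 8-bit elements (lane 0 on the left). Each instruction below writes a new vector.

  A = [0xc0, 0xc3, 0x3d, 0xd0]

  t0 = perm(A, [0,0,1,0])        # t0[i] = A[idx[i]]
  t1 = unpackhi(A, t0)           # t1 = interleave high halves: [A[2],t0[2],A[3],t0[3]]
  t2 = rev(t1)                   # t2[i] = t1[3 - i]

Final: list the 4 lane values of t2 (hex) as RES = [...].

RES = [ 0xc0  0xd0  0xc3  0x3d ]

t0 = [0xc0, 0xc0, 0xc3, 0xc0]
t1 = [0x3d, 0xc3, 0xd0, 0xc0]
t2 = [0xc0, 0xd0, 0xc3, 0x3d]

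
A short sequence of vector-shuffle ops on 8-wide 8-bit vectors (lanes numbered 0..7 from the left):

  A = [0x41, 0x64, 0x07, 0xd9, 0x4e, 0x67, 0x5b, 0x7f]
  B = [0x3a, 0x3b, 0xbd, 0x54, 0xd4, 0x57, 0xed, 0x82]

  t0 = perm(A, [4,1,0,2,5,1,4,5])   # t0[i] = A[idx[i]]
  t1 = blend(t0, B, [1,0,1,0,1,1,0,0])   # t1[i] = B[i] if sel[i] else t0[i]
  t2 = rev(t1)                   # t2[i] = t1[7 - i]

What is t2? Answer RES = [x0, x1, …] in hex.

→ t0 |4e|64|41|07|67|64|4e|67|
→ t1 |3a|64|bd|07|d4|57|4e|67|
→ t2 |67|4e|57|d4|07|bd|64|3a|

RES = [0x67, 0x4e, 0x57, 0xd4, 0x07, 0xbd, 0x64, 0x3a]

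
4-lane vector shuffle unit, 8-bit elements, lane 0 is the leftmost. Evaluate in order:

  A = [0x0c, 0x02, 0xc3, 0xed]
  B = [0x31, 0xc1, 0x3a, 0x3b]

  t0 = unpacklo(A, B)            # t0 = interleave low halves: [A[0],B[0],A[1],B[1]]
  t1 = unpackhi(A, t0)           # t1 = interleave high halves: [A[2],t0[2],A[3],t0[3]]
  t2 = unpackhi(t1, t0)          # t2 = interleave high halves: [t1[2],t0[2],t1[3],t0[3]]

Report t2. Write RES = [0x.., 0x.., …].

RES = [0xed, 0x02, 0xc1, 0xc1]

→ t0 |0c|31|02|c1|
→ t1 |c3|02|ed|c1|
→ t2 |ed|02|c1|c1|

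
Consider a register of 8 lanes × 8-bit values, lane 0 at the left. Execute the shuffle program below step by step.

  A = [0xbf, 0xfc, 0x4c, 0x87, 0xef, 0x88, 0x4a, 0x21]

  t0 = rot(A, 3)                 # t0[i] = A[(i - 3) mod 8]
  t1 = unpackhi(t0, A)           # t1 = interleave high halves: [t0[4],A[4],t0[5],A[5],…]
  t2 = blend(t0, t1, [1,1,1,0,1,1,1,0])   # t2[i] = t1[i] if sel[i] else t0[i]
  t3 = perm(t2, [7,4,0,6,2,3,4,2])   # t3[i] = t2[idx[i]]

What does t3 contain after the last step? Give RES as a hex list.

  t0: 88 4a 21 bf fc 4c 87 ef
  t1: fc ef 4c 88 87 4a ef 21
  t2: fc ef 4c bf 87 4a ef ef
  t3: ef 87 fc ef 4c bf 87 4c

RES = [0xef, 0x87, 0xfc, 0xef, 0x4c, 0xbf, 0x87, 0x4c]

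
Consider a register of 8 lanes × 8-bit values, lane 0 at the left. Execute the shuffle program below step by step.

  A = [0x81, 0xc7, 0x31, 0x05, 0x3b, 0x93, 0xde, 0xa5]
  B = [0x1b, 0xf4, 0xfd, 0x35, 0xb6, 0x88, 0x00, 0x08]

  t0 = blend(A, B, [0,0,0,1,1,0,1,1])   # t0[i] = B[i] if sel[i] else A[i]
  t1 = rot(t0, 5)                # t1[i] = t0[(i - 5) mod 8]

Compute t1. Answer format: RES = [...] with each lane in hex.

  t0: 81 c7 31 35 b6 93 00 08
  t1: 35 b6 93 00 08 81 c7 31

RES = [ 0x35  0xb6  0x93  0x00  0x08  0x81  0xc7  0x31 ]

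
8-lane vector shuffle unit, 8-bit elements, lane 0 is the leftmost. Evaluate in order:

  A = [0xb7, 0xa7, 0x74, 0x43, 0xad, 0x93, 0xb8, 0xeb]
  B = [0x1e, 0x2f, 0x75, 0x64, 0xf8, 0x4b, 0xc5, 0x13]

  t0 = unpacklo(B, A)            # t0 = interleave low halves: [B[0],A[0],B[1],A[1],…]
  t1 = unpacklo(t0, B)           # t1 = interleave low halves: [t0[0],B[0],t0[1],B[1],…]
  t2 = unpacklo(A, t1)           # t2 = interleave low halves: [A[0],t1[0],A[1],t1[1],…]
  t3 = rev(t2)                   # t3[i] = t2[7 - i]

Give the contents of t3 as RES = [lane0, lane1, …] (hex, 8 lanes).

RES = [ 0x2f  0x43  0xb7  0x74  0x1e  0xa7  0x1e  0xb7 ]

t0 = [0x1e, 0xb7, 0x2f, 0xa7, 0x75, 0x74, 0x64, 0x43]
t1 = [0x1e, 0x1e, 0xb7, 0x2f, 0x2f, 0x75, 0xa7, 0x64]
t2 = [0xb7, 0x1e, 0xa7, 0x1e, 0x74, 0xb7, 0x43, 0x2f]
t3 = [0x2f, 0x43, 0xb7, 0x74, 0x1e, 0xa7, 0x1e, 0xb7]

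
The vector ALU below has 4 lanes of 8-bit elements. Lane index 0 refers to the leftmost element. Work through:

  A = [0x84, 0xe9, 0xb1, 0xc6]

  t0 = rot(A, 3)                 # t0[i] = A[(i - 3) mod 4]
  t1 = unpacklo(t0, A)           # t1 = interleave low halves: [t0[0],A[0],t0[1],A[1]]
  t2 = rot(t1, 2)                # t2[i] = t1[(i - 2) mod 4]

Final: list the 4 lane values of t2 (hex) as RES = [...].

RES = [ 0xb1  0xe9  0xe9  0x84 ]

t0 = [0xe9, 0xb1, 0xc6, 0x84]
t1 = [0xe9, 0x84, 0xb1, 0xe9]
t2 = [0xb1, 0xe9, 0xe9, 0x84]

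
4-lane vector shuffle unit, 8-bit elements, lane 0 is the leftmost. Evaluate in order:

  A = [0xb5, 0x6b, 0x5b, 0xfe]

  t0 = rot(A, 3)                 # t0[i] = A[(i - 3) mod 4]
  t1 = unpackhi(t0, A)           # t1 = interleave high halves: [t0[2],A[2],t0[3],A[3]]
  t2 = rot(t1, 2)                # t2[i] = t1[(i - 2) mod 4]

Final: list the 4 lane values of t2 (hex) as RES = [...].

→ t0 |6b|5b|fe|b5|
→ t1 |fe|5b|b5|fe|
→ t2 |b5|fe|fe|5b|

RES = [0xb5, 0xfe, 0xfe, 0x5b]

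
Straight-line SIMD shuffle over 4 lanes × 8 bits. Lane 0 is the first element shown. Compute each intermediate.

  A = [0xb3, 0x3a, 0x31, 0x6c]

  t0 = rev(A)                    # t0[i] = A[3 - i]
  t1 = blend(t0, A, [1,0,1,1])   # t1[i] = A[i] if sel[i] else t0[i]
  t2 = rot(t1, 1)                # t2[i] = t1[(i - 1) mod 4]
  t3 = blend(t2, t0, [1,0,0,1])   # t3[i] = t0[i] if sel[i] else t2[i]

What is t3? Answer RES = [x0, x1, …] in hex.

t0 = [0x6c, 0x31, 0x3a, 0xb3]
t1 = [0xb3, 0x31, 0x31, 0x6c]
t2 = [0x6c, 0xb3, 0x31, 0x31]
t3 = [0x6c, 0xb3, 0x31, 0xb3]

RES = [ 0x6c  0xb3  0x31  0xb3 ]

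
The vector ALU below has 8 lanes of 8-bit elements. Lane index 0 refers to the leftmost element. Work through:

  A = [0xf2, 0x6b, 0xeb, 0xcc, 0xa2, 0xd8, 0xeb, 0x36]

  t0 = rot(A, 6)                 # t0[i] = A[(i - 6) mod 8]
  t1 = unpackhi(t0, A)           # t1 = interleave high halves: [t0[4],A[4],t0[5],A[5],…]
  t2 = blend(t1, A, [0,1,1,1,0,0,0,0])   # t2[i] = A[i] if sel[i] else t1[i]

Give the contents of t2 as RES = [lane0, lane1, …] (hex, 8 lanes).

→ t0 |eb|cc|a2|d8|eb|36|f2|6b|
→ t1 |eb|a2|36|d8|f2|eb|6b|36|
→ t2 |eb|6b|eb|cc|f2|eb|6b|36|

RES = [ 0xeb  0x6b  0xeb  0xcc  0xf2  0xeb  0x6b  0x36 ]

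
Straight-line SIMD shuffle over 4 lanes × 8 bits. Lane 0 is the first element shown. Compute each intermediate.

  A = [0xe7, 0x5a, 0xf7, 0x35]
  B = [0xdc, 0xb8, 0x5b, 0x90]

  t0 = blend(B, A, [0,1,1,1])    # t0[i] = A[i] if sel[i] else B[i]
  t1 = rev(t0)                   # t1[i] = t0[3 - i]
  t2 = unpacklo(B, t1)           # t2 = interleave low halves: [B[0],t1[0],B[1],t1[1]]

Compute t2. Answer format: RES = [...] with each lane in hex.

RES = [0xdc, 0x35, 0xb8, 0xf7]

t0 = [0xdc, 0x5a, 0xf7, 0x35]
t1 = [0x35, 0xf7, 0x5a, 0xdc]
t2 = [0xdc, 0x35, 0xb8, 0xf7]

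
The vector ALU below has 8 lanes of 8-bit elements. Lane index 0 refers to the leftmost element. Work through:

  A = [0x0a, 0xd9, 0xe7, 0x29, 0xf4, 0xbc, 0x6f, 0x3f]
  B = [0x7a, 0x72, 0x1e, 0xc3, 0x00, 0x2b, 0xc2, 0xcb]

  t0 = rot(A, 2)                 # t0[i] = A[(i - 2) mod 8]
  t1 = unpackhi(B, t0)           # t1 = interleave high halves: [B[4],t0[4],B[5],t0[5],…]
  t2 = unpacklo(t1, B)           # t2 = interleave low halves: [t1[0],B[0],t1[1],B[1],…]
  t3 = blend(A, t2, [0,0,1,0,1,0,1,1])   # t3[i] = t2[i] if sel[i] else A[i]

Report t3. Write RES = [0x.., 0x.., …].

RES = [ 0x0a  0xd9  0xe7  0x29  0x2b  0xbc  0x29  0xc3 ]

→ t0 |6f|3f|0a|d9|e7|29|f4|bc|
→ t1 |00|e7|2b|29|c2|f4|cb|bc|
→ t2 |00|7a|e7|72|2b|1e|29|c3|
→ t3 |0a|d9|e7|29|2b|bc|29|c3|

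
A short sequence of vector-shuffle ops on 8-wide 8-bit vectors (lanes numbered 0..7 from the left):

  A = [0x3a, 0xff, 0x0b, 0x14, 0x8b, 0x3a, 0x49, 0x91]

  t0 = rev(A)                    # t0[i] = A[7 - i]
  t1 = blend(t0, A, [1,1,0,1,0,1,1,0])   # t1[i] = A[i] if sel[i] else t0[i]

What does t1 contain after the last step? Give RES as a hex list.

RES = [0x3a, 0xff, 0x3a, 0x14, 0x14, 0x3a, 0x49, 0x3a]

→ t0 |91|49|3a|8b|14|0b|ff|3a|
→ t1 |3a|ff|3a|14|14|3a|49|3a|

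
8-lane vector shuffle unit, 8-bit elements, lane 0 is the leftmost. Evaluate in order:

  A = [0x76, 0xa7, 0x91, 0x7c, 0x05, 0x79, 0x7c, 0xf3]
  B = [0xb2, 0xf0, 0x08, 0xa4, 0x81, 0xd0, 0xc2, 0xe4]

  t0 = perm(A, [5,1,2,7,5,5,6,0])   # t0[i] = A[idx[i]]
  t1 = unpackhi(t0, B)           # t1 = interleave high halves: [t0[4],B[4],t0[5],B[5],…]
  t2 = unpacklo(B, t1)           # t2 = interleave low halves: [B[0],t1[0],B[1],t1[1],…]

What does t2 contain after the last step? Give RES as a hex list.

→ t0 |79|a7|91|f3|79|79|7c|76|
→ t1 |79|81|79|d0|7c|c2|76|e4|
→ t2 |b2|79|f0|81|08|79|a4|d0|

RES = [ 0xb2  0x79  0xf0  0x81  0x08  0x79  0xa4  0xd0 ]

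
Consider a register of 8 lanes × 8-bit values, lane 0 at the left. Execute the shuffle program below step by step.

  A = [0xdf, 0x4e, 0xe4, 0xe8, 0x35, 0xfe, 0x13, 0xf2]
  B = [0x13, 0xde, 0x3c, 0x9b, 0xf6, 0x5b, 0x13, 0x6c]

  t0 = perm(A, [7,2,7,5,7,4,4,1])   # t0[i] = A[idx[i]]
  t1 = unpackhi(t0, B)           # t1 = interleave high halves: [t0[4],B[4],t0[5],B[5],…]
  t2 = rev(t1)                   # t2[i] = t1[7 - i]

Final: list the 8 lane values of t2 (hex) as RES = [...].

t0 = [0xf2, 0xe4, 0xf2, 0xfe, 0xf2, 0x35, 0x35, 0x4e]
t1 = [0xf2, 0xf6, 0x35, 0x5b, 0x35, 0x13, 0x4e, 0x6c]
t2 = [0x6c, 0x4e, 0x13, 0x35, 0x5b, 0x35, 0xf6, 0xf2]

RES = [0x6c, 0x4e, 0x13, 0x35, 0x5b, 0x35, 0xf6, 0xf2]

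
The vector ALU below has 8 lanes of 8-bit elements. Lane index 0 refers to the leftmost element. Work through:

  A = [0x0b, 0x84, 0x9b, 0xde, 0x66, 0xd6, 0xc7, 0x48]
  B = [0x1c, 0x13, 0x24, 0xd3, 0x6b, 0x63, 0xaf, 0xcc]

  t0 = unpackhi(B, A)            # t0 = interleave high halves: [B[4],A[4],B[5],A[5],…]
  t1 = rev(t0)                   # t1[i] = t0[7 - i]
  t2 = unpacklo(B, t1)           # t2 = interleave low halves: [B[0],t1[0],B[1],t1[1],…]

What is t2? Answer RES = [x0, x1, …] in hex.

RES = [0x1c, 0x48, 0x13, 0xcc, 0x24, 0xc7, 0xd3, 0xaf]

  t0: 6b 66 63 d6 af c7 cc 48
  t1: 48 cc c7 af d6 63 66 6b
  t2: 1c 48 13 cc 24 c7 d3 af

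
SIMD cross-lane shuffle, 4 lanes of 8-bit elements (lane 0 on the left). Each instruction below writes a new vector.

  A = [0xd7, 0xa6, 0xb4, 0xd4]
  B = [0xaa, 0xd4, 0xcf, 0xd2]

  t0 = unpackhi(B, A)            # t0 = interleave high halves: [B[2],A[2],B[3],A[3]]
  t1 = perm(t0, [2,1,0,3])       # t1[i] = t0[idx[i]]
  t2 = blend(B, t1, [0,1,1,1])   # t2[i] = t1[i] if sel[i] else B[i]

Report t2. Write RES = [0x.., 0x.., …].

→ t0 |cf|b4|d2|d4|
→ t1 |d2|b4|cf|d4|
→ t2 |aa|b4|cf|d4|

RES = [0xaa, 0xb4, 0xcf, 0xd4]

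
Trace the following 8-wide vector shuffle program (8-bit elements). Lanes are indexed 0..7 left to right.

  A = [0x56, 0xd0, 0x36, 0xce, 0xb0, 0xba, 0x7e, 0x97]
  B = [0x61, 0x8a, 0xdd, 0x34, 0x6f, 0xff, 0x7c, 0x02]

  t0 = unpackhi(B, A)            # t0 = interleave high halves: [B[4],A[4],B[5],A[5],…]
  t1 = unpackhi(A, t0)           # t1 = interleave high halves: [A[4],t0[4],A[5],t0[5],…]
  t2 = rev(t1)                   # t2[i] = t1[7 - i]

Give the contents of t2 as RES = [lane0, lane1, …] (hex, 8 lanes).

RES = [ 0x97  0x97  0x02  0x7e  0x7e  0xba  0x7c  0xb0 ]

→ t0 |6f|b0|ff|ba|7c|7e|02|97|
→ t1 |b0|7c|ba|7e|7e|02|97|97|
→ t2 |97|97|02|7e|7e|ba|7c|b0|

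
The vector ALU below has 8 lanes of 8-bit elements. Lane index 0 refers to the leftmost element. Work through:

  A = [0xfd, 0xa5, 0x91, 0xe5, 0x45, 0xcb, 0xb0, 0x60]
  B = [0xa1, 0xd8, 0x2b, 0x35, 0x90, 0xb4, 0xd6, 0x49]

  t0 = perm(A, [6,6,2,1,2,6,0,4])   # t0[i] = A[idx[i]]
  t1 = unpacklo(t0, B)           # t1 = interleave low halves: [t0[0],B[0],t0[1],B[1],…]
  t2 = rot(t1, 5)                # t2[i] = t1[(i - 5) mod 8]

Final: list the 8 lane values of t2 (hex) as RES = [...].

  t0: b0 b0 91 a5 91 b0 fd 45
  t1: b0 a1 b0 d8 91 2b a5 35
  t2: d8 91 2b a5 35 b0 a1 b0

RES = [ 0xd8  0x91  0x2b  0xa5  0x35  0xb0  0xa1  0xb0 ]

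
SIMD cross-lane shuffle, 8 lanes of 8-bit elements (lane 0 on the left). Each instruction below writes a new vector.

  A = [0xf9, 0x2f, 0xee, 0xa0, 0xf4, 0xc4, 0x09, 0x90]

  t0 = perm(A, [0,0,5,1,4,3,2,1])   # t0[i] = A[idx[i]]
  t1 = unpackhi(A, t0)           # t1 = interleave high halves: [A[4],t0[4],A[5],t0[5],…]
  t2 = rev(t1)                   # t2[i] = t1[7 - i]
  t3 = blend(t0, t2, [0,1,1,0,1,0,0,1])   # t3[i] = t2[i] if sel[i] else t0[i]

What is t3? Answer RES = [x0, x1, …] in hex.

RES = [ 0xf9  0x90  0xee  0x2f  0xa0  0xa0  0xee  0xf4 ]

→ t0 |f9|f9|c4|2f|f4|a0|ee|2f|
→ t1 |f4|f4|c4|a0|09|ee|90|2f|
→ t2 |2f|90|ee|09|a0|c4|f4|f4|
→ t3 |f9|90|ee|2f|a0|a0|ee|f4|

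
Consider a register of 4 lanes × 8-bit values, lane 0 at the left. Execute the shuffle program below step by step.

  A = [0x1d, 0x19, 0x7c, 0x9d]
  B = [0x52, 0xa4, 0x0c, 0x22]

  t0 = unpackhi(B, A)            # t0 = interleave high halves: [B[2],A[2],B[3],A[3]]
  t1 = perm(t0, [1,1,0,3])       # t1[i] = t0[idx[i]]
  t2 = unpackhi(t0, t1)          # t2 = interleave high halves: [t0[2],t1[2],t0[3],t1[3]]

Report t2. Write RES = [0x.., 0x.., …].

RES = [ 0x22  0x0c  0x9d  0x9d ]

→ t0 |0c|7c|22|9d|
→ t1 |7c|7c|0c|9d|
→ t2 |22|0c|9d|9d|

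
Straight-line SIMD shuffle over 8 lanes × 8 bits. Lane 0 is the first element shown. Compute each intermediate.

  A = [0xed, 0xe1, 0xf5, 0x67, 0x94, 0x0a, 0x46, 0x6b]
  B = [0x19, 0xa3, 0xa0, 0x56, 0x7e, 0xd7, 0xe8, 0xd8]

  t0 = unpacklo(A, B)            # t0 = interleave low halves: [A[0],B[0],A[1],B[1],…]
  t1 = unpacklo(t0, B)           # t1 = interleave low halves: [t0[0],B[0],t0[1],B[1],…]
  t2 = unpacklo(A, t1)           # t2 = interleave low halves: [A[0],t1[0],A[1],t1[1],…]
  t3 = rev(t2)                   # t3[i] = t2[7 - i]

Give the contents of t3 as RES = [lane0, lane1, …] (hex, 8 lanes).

RES = [0xa3, 0x67, 0x19, 0xf5, 0x19, 0xe1, 0xed, 0xed]

  t0: ed 19 e1 a3 f5 a0 67 56
  t1: ed 19 19 a3 e1 a0 a3 56
  t2: ed ed e1 19 f5 19 67 a3
  t3: a3 67 19 f5 19 e1 ed ed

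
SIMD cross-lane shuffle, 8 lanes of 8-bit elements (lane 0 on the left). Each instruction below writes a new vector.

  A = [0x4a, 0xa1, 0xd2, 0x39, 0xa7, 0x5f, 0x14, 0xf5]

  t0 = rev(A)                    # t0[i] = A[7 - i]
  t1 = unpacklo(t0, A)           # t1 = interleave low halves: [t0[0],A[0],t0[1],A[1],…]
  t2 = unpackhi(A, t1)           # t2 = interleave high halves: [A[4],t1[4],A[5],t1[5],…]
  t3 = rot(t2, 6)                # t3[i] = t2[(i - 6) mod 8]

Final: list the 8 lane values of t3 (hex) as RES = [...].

→ t0 |f5|14|5f|a7|39|d2|a1|4a|
→ t1 |f5|4a|14|a1|5f|d2|a7|39|
→ t2 |a7|5f|5f|d2|14|a7|f5|39|
→ t3 |5f|d2|14|a7|f5|39|a7|5f|

RES = [0x5f, 0xd2, 0x14, 0xa7, 0xf5, 0x39, 0xa7, 0x5f]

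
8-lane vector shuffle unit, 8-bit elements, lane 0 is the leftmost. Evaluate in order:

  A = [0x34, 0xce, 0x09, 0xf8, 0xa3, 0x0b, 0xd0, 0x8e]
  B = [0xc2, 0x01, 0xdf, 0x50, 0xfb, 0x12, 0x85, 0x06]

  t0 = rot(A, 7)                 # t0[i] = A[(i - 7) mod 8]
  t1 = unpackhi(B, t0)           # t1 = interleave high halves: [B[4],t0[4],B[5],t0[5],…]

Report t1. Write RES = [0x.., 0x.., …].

→ t0 |ce|09|f8|a3|0b|d0|8e|34|
→ t1 |fb|0b|12|d0|85|8e|06|34|

RES = [ 0xfb  0x0b  0x12  0xd0  0x85  0x8e  0x06  0x34 ]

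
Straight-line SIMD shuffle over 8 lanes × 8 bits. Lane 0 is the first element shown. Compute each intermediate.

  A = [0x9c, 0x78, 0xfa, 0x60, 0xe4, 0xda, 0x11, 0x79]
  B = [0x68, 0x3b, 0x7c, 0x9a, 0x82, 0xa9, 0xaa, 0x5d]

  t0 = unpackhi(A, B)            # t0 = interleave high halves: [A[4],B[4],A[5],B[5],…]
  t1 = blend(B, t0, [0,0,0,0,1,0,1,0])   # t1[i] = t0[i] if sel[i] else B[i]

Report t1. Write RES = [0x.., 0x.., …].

RES = [ 0x68  0x3b  0x7c  0x9a  0x11  0xa9  0x79  0x5d ]

  t0: e4 82 da a9 11 aa 79 5d
  t1: 68 3b 7c 9a 11 a9 79 5d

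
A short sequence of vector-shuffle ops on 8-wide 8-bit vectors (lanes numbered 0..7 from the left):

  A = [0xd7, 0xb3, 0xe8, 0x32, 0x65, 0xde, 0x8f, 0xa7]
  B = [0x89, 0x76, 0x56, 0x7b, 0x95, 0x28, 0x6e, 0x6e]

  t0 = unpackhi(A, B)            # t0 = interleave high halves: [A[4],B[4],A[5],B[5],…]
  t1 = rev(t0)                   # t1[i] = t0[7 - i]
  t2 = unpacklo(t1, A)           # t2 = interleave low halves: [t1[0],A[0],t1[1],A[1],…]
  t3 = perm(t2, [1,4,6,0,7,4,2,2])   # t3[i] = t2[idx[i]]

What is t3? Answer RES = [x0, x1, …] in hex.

  t0: 65 95 de 28 8f 6e a7 6e
  t1: 6e a7 6e 8f 28 de 95 65
  t2: 6e d7 a7 b3 6e e8 8f 32
  t3: d7 6e 8f 6e 32 6e a7 a7

RES = [ 0xd7  0x6e  0x8f  0x6e  0x32  0x6e  0xa7  0xa7 ]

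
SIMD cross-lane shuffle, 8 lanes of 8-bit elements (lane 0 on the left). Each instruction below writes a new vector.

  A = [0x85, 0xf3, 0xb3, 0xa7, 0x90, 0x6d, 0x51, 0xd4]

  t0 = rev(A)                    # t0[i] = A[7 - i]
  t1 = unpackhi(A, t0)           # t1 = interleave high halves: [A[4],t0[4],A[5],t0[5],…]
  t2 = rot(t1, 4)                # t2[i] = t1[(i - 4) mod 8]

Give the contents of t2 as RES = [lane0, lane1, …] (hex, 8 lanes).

RES = [0x51, 0xf3, 0xd4, 0x85, 0x90, 0xa7, 0x6d, 0xb3]

  t0: d4 51 6d 90 a7 b3 f3 85
  t1: 90 a7 6d b3 51 f3 d4 85
  t2: 51 f3 d4 85 90 a7 6d b3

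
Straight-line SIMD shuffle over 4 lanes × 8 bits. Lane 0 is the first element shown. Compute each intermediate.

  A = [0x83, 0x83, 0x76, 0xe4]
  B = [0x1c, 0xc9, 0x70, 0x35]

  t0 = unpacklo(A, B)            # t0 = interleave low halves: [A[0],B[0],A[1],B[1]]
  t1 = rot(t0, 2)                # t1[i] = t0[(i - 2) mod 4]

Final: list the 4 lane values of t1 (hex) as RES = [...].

  t0: 83 1c 83 c9
  t1: 83 c9 83 1c

RES = [ 0x83  0xc9  0x83  0x1c ]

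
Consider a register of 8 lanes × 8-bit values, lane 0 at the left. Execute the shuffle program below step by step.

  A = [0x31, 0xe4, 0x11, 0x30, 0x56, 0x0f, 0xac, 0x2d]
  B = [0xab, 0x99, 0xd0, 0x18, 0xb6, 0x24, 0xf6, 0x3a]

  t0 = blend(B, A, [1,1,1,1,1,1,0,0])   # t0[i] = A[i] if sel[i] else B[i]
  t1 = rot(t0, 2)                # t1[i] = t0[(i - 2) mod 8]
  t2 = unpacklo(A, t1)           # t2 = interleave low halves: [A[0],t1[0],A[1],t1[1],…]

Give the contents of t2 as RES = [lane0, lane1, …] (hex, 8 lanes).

RES = [ 0x31  0xf6  0xe4  0x3a  0x11  0x31  0x30  0xe4 ]

  t0: 31 e4 11 30 56 0f f6 3a
  t1: f6 3a 31 e4 11 30 56 0f
  t2: 31 f6 e4 3a 11 31 30 e4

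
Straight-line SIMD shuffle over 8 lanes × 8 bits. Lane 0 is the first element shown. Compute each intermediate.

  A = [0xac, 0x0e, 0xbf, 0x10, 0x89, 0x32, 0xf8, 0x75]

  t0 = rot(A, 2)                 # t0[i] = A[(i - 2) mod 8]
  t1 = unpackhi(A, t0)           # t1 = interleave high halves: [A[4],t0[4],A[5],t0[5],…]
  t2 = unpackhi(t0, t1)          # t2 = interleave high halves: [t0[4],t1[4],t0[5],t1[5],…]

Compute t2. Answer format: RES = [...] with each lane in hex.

RES = [ 0xbf  0xf8  0x10  0x89  0x89  0x75  0x32  0x32 ]

t0 = [0xf8, 0x75, 0xac, 0x0e, 0xbf, 0x10, 0x89, 0x32]
t1 = [0x89, 0xbf, 0x32, 0x10, 0xf8, 0x89, 0x75, 0x32]
t2 = [0xbf, 0xf8, 0x10, 0x89, 0x89, 0x75, 0x32, 0x32]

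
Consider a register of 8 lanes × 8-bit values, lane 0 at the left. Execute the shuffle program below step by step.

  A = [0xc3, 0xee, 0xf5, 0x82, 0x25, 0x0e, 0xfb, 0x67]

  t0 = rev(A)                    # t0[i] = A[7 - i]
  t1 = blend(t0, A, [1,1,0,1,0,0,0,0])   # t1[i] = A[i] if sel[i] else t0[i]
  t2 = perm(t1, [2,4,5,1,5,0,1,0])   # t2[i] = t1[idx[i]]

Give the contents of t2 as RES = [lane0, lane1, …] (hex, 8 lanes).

→ t0 |67|fb|0e|25|82|f5|ee|c3|
→ t1 |c3|ee|0e|82|82|f5|ee|c3|
→ t2 |0e|82|f5|ee|f5|c3|ee|c3|

RES = [ 0x0e  0x82  0xf5  0xee  0xf5  0xc3  0xee  0xc3 ]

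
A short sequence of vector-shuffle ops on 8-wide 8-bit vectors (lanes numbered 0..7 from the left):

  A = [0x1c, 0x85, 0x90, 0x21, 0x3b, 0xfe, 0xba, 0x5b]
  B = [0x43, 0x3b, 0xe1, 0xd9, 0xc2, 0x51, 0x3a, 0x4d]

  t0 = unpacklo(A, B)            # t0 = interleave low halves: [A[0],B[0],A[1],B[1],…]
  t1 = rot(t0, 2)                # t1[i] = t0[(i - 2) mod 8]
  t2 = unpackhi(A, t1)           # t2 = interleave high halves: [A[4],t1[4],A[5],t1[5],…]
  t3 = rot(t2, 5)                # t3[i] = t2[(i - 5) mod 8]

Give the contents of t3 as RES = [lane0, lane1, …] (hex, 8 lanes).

  t0: 1c 43 85 3b 90 e1 21 d9
  t1: 21 d9 1c 43 85 3b 90 e1
  t2: 3b 85 fe 3b ba 90 5b e1
  t3: 3b ba 90 5b e1 3b 85 fe

RES = [ 0x3b  0xba  0x90  0x5b  0xe1  0x3b  0x85  0xfe ]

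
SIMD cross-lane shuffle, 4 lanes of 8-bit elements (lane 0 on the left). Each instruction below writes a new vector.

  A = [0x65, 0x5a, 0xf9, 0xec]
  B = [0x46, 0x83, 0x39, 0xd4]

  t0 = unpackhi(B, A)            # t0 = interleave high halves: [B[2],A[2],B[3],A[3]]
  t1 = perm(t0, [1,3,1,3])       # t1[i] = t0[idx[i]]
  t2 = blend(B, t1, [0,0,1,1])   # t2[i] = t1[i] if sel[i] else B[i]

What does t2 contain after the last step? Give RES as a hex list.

RES = [0x46, 0x83, 0xf9, 0xec]

t0 = [0x39, 0xf9, 0xd4, 0xec]
t1 = [0xf9, 0xec, 0xf9, 0xec]
t2 = [0x46, 0x83, 0xf9, 0xec]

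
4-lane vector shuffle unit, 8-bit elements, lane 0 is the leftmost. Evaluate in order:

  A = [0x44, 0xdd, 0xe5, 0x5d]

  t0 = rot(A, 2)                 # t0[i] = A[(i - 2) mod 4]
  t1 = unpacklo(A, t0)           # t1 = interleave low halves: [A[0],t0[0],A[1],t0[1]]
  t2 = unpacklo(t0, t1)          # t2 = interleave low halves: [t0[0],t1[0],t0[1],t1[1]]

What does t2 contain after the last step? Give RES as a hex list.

  t0: e5 5d 44 dd
  t1: 44 e5 dd 5d
  t2: e5 44 5d e5

RES = [ 0xe5  0x44  0x5d  0xe5 ]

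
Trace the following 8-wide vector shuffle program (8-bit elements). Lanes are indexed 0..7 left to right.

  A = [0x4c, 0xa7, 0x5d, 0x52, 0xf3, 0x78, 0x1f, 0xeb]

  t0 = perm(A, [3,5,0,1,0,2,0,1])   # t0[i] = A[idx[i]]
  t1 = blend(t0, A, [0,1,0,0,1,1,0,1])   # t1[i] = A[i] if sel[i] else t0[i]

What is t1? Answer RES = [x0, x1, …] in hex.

RES = [ 0x52  0xa7  0x4c  0xa7  0xf3  0x78  0x4c  0xeb ]

  t0: 52 78 4c a7 4c 5d 4c a7
  t1: 52 a7 4c a7 f3 78 4c eb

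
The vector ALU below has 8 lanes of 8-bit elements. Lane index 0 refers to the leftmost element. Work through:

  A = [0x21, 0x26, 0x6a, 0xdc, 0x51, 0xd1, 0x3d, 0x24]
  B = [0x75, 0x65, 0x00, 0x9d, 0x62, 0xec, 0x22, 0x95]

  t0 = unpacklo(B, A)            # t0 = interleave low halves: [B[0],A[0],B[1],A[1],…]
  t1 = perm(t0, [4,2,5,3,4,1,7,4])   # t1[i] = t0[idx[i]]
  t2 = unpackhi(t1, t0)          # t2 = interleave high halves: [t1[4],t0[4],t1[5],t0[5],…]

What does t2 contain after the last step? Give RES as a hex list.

RES = [ 0x00  0x00  0x21  0x6a  0xdc  0x9d  0x00  0xdc ]

→ t0 |75|21|65|26|00|6a|9d|dc|
→ t1 |00|65|6a|26|00|21|dc|00|
→ t2 |00|00|21|6a|dc|9d|00|dc|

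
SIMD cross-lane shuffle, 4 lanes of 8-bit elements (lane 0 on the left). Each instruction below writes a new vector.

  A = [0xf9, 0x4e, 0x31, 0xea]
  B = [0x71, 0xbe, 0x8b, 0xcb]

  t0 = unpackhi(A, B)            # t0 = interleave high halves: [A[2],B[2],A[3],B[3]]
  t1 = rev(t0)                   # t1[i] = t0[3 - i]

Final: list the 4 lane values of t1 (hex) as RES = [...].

RES = [ 0xcb  0xea  0x8b  0x31 ]

→ t0 |31|8b|ea|cb|
→ t1 |cb|ea|8b|31|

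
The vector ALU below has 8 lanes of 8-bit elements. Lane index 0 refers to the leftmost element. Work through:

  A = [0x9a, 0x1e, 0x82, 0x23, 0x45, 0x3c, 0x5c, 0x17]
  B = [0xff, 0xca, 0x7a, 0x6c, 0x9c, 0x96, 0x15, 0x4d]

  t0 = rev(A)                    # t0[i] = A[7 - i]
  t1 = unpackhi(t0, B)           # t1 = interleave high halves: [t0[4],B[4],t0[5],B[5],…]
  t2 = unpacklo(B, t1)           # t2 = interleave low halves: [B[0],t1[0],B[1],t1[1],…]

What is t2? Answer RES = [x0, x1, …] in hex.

RES = [0xff, 0x23, 0xca, 0x9c, 0x7a, 0x82, 0x6c, 0x96]

→ t0 |17|5c|3c|45|23|82|1e|9a|
→ t1 |23|9c|82|96|1e|15|9a|4d|
→ t2 |ff|23|ca|9c|7a|82|6c|96|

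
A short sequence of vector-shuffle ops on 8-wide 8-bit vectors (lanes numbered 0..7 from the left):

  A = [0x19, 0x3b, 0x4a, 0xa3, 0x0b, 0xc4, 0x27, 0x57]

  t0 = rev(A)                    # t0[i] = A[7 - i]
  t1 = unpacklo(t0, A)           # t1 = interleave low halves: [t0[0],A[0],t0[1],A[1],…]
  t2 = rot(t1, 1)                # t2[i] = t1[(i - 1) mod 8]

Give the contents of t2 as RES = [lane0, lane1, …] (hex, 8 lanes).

  t0: 57 27 c4 0b a3 4a 3b 19
  t1: 57 19 27 3b c4 4a 0b a3
  t2: a3 57 19 27 3b c4 4a 0b

RES = [ 0xa3  0x57  0x19  0x27  0x3b  0xc4  0x4a  0x0b ]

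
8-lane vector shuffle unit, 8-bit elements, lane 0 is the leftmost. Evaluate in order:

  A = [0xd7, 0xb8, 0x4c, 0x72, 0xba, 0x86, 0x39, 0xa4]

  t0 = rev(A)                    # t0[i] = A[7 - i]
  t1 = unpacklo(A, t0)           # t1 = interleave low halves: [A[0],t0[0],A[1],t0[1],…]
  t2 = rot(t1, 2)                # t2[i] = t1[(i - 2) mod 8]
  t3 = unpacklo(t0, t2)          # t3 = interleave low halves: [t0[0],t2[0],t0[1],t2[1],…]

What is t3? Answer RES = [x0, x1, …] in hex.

RES = [ 0xa4  0x72  0x39  0xba  0x86  0xd7  0xba  0xa4 ]

→ t0 |a4|39|86|ba|72|4c|b8|d7|
→ t1 |d7|a4|b8|39|4c|86|72|ba|
→ t2 |72|ba|d7|a4|b8|39|4c|86|
→ t3 |a4|72|39|ba|86|d7|ba|a4|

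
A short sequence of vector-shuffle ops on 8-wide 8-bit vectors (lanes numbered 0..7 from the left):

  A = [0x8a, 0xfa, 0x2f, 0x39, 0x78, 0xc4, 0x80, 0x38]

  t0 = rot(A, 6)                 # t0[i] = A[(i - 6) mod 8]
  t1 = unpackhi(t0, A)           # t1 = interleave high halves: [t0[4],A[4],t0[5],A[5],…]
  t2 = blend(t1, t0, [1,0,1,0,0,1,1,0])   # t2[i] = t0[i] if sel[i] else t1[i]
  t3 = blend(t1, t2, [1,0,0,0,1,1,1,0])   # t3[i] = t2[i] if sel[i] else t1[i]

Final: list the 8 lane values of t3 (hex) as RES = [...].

  t0: 2f 39 78 c4 80 38 8a fa
  t1: 80 78 38 c4 8a 80 fa 38
  t2: 2f 78 78 c4 8a 38 8a 38
  t3: 2f 78 38 c4 8a 38 8a 38

RES = [ 0x2f  0x78  0x38  0xc4  0x8a  0x38  0x8a  0x38 ]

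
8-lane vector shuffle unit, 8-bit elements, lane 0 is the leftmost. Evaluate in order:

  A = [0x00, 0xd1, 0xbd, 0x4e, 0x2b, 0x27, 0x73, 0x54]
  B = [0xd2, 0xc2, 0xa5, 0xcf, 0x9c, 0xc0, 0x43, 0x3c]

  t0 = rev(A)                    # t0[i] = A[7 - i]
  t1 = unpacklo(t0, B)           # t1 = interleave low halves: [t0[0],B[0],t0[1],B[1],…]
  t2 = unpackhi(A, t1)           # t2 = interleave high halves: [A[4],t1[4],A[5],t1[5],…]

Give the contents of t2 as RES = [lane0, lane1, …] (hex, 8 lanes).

→ t0 |54|73|27|2b|4e|bd|d1|00|
→ t1 |54|d2|73|c2|27|a5|2b|cf|
→ t2 |2b|27|27|a5|73|2b|54|cf|

RES = [ 0x2b  0x27  0x27  0xa5  0x73  0x2b  0x54  0xcf ]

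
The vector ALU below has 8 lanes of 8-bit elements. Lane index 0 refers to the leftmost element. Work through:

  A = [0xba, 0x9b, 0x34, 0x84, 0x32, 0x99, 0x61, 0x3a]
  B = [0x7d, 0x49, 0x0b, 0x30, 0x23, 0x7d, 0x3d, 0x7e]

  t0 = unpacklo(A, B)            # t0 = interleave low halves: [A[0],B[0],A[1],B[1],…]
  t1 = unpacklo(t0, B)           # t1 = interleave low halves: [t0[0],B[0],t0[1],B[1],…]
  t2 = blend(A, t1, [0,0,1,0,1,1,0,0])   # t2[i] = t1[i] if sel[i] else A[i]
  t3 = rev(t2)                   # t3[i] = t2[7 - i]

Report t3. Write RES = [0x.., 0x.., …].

RES = [ 0x3a  0x61  0x0b  0x9b  0x84  0x7d  0x9b  0xba ]

  t0: ba 7d 9b 49 34 0b 84 30
  t1: ba 7d 7d 49 9b 0b 49 30
  t2: ba 9b 7d 84 9b 0b 61 3a
  t3: 3a 61 0b 9b 84 7d 9b ba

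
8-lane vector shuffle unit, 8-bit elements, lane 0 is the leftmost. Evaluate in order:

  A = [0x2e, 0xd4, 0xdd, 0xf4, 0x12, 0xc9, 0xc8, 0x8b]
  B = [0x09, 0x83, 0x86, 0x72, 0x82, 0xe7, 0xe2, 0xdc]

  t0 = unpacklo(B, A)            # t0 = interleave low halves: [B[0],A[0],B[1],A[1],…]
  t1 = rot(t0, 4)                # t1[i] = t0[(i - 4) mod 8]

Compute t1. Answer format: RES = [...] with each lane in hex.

RES = [ 0x86  0xdd  0x72  0xf4  0x09  0x2e  0x83  0xd4 ]

t0 = [0x09, 0x2e, 0x83, 0xd4, 0x86, 0xdd, 0x72, 0xf4]
t1 = [0x86, 0xdd, 0x72, 0xf4, 0x09, 0x2e, 0x83, 0xd4]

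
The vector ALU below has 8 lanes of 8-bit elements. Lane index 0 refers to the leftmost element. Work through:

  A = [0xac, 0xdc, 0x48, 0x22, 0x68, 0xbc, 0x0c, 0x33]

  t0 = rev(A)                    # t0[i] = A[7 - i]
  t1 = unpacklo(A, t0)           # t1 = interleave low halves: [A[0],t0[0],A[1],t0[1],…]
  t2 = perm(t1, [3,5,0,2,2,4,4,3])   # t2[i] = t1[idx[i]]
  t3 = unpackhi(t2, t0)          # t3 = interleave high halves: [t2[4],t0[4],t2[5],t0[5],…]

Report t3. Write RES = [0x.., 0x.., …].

RES = [0xdc, 0x22, 0x48, 0x48, 0x48, 0xdc, 0x0c, 0xac]

→ t0 |33|0c|bc|68|22|48|dc|ac|
→ t1 |ac|33|dc|0c|48|bc|22|68|
→ t2 |0c|bc|ac|dc|dc|48|48|0c|
→ t3 |dc|22|48|48|48|dc|0c|ac|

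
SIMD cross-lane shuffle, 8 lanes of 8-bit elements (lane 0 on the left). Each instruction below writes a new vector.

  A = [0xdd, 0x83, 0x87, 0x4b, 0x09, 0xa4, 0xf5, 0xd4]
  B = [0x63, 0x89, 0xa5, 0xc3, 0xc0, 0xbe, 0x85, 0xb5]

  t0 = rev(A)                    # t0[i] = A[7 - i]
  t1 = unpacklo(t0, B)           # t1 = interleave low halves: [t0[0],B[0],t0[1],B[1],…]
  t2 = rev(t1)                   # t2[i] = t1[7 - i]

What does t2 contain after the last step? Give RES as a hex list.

RES = [0xc3, 0x09, 0xa5, 0xa4, 0x89, 0xf5, 0x63, 0xd4]

  t0: d4 f5 a4 09 4b 87 83 dd
  t1: d4 63 f5 89 a4 a5 09 c3
  t2: c3 09 a5 a4 89 f5 63 d4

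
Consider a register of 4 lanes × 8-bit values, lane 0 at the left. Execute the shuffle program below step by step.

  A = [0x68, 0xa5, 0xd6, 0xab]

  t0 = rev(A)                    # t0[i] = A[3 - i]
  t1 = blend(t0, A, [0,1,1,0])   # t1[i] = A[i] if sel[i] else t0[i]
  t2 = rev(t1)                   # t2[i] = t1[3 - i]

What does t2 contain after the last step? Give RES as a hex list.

→ t0 |ab|d6|a5|68|
→ t1 |ab|a5|d6|68|
→ t2 |68|d6|a5|ab|

RES = [ 0x68  0xd6  0xa5  0xab ]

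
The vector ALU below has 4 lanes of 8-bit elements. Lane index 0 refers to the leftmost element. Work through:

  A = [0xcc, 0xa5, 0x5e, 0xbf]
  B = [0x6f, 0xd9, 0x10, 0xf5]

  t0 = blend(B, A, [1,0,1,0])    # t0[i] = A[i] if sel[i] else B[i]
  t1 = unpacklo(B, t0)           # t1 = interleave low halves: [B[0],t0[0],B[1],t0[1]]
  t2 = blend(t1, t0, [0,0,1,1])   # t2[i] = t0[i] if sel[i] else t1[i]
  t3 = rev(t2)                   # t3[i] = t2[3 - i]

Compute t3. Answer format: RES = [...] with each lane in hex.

RES = [0xf5, 0x5e, 0xcc, 0x6f]

t0 = [0xcc, 0xd9, 0x5e, 0xf5]
t1 = [0x6f, 0xcc, 0xd9, 0xd9]
t2 = [0x6f, 0xcc, 0x5e, 0xf5]
t3 = [0xf5, 0x5e, 0xcc, 0x6f]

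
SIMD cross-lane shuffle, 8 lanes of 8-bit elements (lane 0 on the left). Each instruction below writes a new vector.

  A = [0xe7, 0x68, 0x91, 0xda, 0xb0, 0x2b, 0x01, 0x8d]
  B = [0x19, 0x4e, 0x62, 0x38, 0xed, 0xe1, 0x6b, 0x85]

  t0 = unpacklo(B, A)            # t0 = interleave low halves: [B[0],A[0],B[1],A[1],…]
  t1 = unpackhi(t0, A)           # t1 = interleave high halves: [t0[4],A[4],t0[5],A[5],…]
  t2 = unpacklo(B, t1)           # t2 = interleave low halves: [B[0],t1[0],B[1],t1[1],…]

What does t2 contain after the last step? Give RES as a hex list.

t0 = [0x19, 0xe7, 0x4e, 0x68, 0x62, 0x91, 0x38, 0xda]
t1 = [0x62, 0xb0, 0x91, 0x2b, 0x38, 0x01, 0xda, 0x8d]
t2 = [0x19, 0x62, 0x4e, 0xb0, 0x62, 0x91, 0x38, 0x2b]

RES = [0x19, 0x62, 0x4e, 0xb0, 0x62, 0x91, 0x38, 0x2b]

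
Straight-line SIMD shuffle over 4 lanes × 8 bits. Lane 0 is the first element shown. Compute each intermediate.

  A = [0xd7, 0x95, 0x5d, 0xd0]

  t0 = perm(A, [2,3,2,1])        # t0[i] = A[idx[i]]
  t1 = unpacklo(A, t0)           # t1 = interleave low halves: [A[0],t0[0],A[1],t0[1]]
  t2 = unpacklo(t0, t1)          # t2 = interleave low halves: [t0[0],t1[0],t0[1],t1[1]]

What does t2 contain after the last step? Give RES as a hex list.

RES = [0x5d, 0xd7, 0xd0, 0x5d]

t0 = [0x5d, 0xd0, 0x5d, 0x95]
t1 = [0xd7, 0x5d, 0x95, 0xd0]
t2 = [0x5d, 0xd7, 0xd0, 0x5d]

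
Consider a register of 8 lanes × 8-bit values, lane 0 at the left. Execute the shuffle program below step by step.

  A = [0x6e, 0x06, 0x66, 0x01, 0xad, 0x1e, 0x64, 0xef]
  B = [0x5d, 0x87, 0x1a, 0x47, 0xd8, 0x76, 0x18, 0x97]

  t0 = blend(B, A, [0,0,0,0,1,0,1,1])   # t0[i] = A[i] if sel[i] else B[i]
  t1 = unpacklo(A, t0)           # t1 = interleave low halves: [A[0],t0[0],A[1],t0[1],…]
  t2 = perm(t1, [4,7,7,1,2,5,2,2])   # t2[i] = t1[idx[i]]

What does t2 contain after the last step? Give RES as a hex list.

RES = [0x66, 0x47, 0x47, 0x5d, 0x06, 0x1a, 0x06, 0x06]

→ t0 |5d|87|1a|47|ad|76|64|ef|
→ t1 |6e|5d|06|87|66|1a|01|47|
→ t2 |66|47|47|5d|06|1a|06|06|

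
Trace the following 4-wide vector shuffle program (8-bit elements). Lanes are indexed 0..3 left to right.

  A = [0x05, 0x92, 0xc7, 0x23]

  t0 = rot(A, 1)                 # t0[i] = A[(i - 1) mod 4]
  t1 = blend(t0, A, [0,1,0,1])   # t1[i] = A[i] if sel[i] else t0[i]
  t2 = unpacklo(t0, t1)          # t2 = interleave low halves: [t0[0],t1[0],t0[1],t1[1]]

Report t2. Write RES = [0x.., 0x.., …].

RES = [0x23, 0x23, 0x05, 0x92]

  t0: 23 05 92 c7
  t1: 23 92 92 23
  t2: 23 23 05 92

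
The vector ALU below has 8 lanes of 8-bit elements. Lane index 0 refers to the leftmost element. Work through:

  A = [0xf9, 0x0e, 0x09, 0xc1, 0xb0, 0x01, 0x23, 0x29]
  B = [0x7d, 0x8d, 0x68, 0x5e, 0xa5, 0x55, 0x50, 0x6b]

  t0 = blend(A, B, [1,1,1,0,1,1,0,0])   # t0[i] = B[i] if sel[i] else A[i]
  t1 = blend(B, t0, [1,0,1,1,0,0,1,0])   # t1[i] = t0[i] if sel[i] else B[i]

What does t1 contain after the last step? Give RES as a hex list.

→ t0 |7d|8d|68|c1|a5|55|23|29|
→ t1 |7d|8d|68|c1|a5|55|23|6b|

RES = [ 0x7d  0x8d  0x68  0xc1  0xa5  0x55  0x23  0x6b ]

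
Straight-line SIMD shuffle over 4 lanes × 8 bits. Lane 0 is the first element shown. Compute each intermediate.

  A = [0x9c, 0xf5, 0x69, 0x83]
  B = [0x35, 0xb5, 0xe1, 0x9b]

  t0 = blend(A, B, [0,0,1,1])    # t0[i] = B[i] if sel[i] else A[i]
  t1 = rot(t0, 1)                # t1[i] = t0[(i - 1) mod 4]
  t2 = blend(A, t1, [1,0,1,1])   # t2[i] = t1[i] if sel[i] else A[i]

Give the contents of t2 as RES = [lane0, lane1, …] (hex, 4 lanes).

RES = [ 0x9b  0xf5  0xf5  0xe1 ]

t0 = [0x9c, 0xf5, 0xe1, 0x9b]
t1 = [0x9b, 0x9c, 0xf5, 0xe1]
t2 = [0x9b, 0xf5, 0xf5, 0xe1]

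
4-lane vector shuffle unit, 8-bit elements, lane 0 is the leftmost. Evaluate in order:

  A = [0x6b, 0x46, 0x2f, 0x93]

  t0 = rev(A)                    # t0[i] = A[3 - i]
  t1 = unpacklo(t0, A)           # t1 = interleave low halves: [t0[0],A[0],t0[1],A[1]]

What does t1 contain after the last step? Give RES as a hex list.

t0 = [0x93, 0x2f, 0x46, 0x6b]
t1 = [0x93, 0x6b, 0x2f, 0x46]

RES = [0x93, 0x6b, 0x2f, 0x46]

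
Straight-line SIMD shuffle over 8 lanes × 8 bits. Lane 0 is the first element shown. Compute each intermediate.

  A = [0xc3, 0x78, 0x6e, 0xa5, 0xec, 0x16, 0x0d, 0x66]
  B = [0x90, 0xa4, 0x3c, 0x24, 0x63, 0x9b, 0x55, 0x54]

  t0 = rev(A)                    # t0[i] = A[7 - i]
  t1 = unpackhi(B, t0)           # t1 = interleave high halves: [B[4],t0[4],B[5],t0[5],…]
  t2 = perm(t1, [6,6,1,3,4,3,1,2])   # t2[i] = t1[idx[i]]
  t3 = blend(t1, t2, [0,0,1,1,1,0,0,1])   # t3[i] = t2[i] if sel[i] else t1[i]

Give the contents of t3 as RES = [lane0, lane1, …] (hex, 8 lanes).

RES = [ 0x63  0xa5  0xa5  0x6e  0x55  0x78  0x54  0x9b ]

→ t0 |66|0d|16|ec|a5|6e|78|c3|
→ t1 |63|a5|9b|6e|55|78|54|c3|
→ t2 |54|54|a5|6e|55|6e|a5|9b|
→ t3 |63|a5|a5|6e|55|78|54|9b|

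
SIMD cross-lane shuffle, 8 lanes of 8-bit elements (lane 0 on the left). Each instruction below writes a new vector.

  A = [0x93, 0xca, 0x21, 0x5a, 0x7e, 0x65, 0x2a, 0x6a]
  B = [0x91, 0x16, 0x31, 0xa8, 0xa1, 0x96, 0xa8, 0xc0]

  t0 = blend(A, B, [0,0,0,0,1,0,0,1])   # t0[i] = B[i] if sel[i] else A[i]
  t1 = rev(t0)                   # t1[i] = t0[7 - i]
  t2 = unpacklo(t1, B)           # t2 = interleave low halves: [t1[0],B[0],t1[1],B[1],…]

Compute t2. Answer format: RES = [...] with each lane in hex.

RES = [0xc0, 0x91, 0x2a, 0x16, 0x65, 0x31, 0xa1, 0xa8]

→ t0 |93|ca|21|5a|a1|65|2a|c0|
→ t1 |c0|2a|65|a1|5a|21|ca|93|
→ t2 |c0|91|2a|16|65|31|a1|a8|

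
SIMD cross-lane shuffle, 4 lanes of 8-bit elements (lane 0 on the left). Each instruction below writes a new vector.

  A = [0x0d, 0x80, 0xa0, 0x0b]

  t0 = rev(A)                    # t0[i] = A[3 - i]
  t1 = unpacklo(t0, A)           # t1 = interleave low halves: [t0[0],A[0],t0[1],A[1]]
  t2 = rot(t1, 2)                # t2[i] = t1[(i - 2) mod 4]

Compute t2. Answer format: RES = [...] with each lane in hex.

→ t0 |0b|a0|80|0d|
→ t1 |0b|0d|a0|80|
→ t2 |a0|80|0b|0d|

RES = [0xa0, 0x80, 0x0b, 0x0d]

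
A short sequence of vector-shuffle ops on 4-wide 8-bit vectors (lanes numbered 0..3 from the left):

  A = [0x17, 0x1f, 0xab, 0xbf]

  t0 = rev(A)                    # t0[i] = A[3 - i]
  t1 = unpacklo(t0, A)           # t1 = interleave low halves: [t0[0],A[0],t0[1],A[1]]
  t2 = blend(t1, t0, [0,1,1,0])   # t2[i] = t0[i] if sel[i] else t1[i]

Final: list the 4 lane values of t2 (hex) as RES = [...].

  t0: bf ab 1f 17
  t1: bf 17 ab 1f
  t2: bf ab 1f 1f

RES = [0xbf, 0xab, 0x1f, 0x1f]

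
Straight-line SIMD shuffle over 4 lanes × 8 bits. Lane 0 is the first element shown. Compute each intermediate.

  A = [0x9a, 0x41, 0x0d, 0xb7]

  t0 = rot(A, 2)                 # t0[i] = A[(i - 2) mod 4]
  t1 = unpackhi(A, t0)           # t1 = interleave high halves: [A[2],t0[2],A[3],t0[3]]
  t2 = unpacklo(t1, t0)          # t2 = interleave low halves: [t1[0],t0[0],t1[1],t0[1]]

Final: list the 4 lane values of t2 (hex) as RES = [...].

t0 = [0x0d, 0xb7, 0x9a, 0x41]
t1 = [0x0d, 0x9a, 0xb7, 0x41]
t2 = [0x0d, 0x0d, 0x9a, 0xb7]

RES = [0x0d, 0x0d, 0x9a, 0xb7]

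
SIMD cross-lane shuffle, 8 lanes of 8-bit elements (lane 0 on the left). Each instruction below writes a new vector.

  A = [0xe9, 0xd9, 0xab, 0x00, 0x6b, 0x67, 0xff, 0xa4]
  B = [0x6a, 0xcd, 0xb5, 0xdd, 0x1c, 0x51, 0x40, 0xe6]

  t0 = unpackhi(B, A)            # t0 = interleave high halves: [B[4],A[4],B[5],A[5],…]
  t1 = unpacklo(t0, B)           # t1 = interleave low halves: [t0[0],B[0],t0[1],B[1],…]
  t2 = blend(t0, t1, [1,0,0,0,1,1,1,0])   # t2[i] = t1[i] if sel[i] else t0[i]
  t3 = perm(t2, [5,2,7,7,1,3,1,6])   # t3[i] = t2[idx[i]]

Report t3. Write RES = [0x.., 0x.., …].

RES = [ 0xb5  0x51  0xa4  0xa4  0x6b  0x67  0x6b  0x67 ]

  t0: 1c 6b 51 67 40 ff e6 a4
  t1: 1c 6a 6b cd 51 b5 67 dd
  t2: 1c 6b 51 67 51 b5 67 a4
  t3: b5 51 a4 a4 6b 67 6b 67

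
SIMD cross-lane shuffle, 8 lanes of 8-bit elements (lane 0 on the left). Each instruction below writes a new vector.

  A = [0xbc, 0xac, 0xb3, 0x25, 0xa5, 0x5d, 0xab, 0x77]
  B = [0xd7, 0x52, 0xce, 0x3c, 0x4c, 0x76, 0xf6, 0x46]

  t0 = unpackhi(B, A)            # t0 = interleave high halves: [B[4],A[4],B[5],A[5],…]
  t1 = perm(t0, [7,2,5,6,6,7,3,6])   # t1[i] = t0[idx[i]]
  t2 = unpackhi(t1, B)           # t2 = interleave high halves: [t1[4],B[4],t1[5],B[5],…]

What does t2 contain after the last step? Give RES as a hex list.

RES = [0x46, 0x4c, 0x77, 0x76, 0x5d, 0xf6, 0x46, 0x46]

  t0: 4c a5 76 5d f6 ab 46 77
  t1: 77 76 ab 46 46 77 5d 46
  t2: 46 4c 77 76 5d f6 46 46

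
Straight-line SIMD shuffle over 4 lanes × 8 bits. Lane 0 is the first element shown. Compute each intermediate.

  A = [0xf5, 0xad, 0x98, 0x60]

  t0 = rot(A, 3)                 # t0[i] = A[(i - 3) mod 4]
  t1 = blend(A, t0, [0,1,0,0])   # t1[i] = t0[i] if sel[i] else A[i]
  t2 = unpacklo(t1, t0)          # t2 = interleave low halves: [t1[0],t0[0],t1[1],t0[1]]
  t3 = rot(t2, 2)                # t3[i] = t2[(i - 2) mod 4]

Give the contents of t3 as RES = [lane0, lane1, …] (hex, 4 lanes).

t0 = [0xad, 0x98, 0x60, 0xf5]
t1 = [0xf5, 0x98, 0x98, 0x60]
t2 = [0xf5, 0xad, 0x98, 0x98]
t3 = [0x98, 0x98, 0xf5, 0xad]

RES = [ 0x98  0x98  0xf5  0xad ]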